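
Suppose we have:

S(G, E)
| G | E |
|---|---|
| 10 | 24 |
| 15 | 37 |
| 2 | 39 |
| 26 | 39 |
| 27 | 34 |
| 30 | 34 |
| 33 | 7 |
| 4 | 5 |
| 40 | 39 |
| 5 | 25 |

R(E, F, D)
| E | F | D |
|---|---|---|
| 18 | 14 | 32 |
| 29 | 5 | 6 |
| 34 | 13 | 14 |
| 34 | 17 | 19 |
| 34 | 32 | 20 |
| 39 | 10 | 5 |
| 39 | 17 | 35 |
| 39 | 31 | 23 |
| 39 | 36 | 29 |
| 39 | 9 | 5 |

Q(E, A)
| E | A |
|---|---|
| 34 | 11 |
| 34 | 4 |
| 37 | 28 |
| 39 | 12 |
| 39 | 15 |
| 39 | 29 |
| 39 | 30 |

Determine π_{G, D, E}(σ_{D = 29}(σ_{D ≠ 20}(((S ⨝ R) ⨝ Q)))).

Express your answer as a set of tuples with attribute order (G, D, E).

S ⋈ R (natural join on E): {(2, 39, 10, 5), (2, 39, 17, 35), (2, 39, 31, 23), (2, 39, 36, 29), (2, 39, 9, 5), (26, 39, 10, 5), (26, 39, 17, 35), (26, 39, 31, 23), (26, 39, 36, 29), (26, 39, 9, 5), (27, 34, 13, 14), (27, 34, 17, 19), (27, 34, 32, 20), (30, 34, 13, 14), (30, 34, 17, 19), (30, 34, 32, 20), (40, 39, 10, 5), (40, 39, 17, 35), (40, 39, 31, 23), (40, 39, 36, 29), (40, 39, 9, 5)}
(S ⨝ R) ⋈ Q (natural join on E): {(2, 39, 10, 5, 12), (2, 39, 10, 5, 15), (2, 39, 10, 5, 29), (2, 39, 10, 5, 30), (2, 39, 17, 35, 12), (2, 39, 17, 35, 15), (2, 39, 17, 35, 29), (2, 39, 17, 35, 30), (2, 39, 31, 23, 12), (2, 39, 31, 23, 15), (2, 39, 31, 23, 29), (2, 39, 31, 23, 30), (2, 39, 36, 29, 12), (2, 39, 36, 29, 15), (2, 39, 36, 29, 29), (2, 39, 36, 29, 30), (2, 39, 9, 5, 12), (2, 39, 9, 5, 15), (2, 39, 9, 5, 29), (2, 39, 9, 5, 30), (26, 39, 10, 5, 12), (26, 39, 10, 5, 15), (26, 39, 10, 5, 29), (26, 39, 10, 5, 30), (26, 39, 17, 35, 12), (26, 39, 17, 35, 15), (26, 39, 17, 35, 29), (26, 39, 17, 35, 30), (26, 39, 31, 23, 12), (26, 39, 31, 23, 15), (26, 39, 31, 23, 29), (26, 39, 31, 23, 30), (26, 39, 36, 29, 12), (26, 39, 36, 29, 15), (26, 39, 36, 29, 29), (26, 39, 36, 29, 30), (26, 39, 9, 5, 12), (26, 39, 9, 5, 15), (26, 39, 9, 5, 29), (26, 39, 9, 5, 30), (27, 34, 13, 14, 11), (27, 34, 13, 14, 4), (27, 34, 17, 19, 11), (27, 34, 17, 19, 4), (27, 34, 32, 20, 11), (27, 34, 32, 20, 4), (30, 34, 13, 14, 11), (30, 34, 13, 14, 4), (30, 34, 17, 19, 11), (30, 34, 17, 19, 4), (30, 34, 32, 20, 11), (30, 34, 32, 20, 4), (40, 39, 10, 5, 12), (40, 39, 10, 5, 15), (40, 39, 10, 5, 29), (40, 39, 10, 5, 30), (40, 39, 17, 35, 12), (40, 39, 17, 35, 15), (40, 39, 17, 35, 29), (40, 39, 17, 35, 30), (40, 39, 31, 23, 12), (40, 39, 31, 23, 15), (40, 39, 31, 23, 29), (40, 39, 31, 23, 30), (40, 39, 36, 29, 12), (40, 39, 36, 29, 15), (40, 39, 36, 29, 29), (40, 39, 36, 29, 30), (40, 39, 9, 5, 12), (40, 39, 9, 5, 15), (40, 39, 9, 5, 29), (40, 39, 9, 5, 30)}
Apply σ_{D ≠ 20}; surviving tuples: {(2, 39, 10, 5, 12), (2, 39, 10, 5, 15), (2, 39, 10, 5, 29), (2, 39, 10, 5, 30), (2, 39, 17, 35, 12), (2, 39, 17, 35, 15), (2, 39, 17, 35, 29), (2, 39, 17, 35, 30), (2, 39, 31, 23, 12), (2, 39, 31, 23, 15), (2, 39, 31, 23, 29), (2, 39, 31, 23, 30), (2, 39, 36, 29, 12), (2, 39, 36, 29, 15), (2, 39, 36, 29, 29), (2, 39, 36, 29, 30), (2, 39, 9, 5, 12), (2, 39, 9, 5, 15), (2, 39, 9, 5, 29), (2, 39, 9, 5, 30), (26, 39, 10, 5, 12), (26, 39, 10, 5, 15), (26, 39, 10, 5, 29), (26, 39, 10, 5, 30), (26, 39, 17, 35, 12), (26, 39, 17, 35, 15), (26, 39, 17, 35, 29), (26, 39, 17, 35, 30), (26, 39, 31, 23, 12), (26, 39, 31, 23, 15), (26, 39, 31, 23, 29), (26, 39, 31, 23, 30), (26, 39, 36, 29, 12), (26, 39, 36, 29, 15), (26, 39, 36, 29, 29), (26, 39, 36, 29, 30), (26, 39, 9, 5, 12), (26, 39, 9, 5, 15), (26, 39, 9, 5, 29), (26, 39, 9, 5, 30), (27, 34, 13, 14, 11), (27, 34, 13, 14, 4), (27, 34, 17, 19, 11), (27, 34, 17, 19, 4), (30, 34, 13, 14, 11), (30, 34, 13, 14, 4), (30, 34, 17, 19, 11), (30, 34, 17, 19, 4), (40, 39, 10, 5, 12), (40, 39, 10, 5, 15), (40, 39, 10, 5, 29), (40, 39, 10, 5, 30), (40, 39, 17, 35, 12), (40, 39, 17, 35, 15), (40, 39, 17, 35, 29), (40, 39, 17, 35, 30), (40, 39, 31, 23, 12), (40, 39, 31, 23, 15), (40, 39, 31, 23, 29), (40, 39, 31, 23, 30), (40, 39, 36, 29, 12), (40, 39, 36, 29, 15), (40, 39, 36, 29, 29), (40, 39, 36, 29, 30), (40, 39, 9, 5, 12), (40, 39, 9, 5, 15), (40, 39, 9, 5, 29), (40, 39, 9, 5, 30)}
Apply σ_{D = 29}; surviving tuples: {(2, 39, 36, 29, 12), (2, 39, 36, 29, 15), (2, 39, 36, 29, 29), (2, 39, 36, 29, 30), (26, 39, 36, 29, 12), (26, 39, 36, 29, 15), (26, 39, 36, 29, 29), (26, 39, 36, 29, 30), (40, 39, 36, 29, 12), (40, 39, 36, 29, 15), (40, 39, 36, 29, 29), (40, 39, 36, 29, 30)}
Keep only column(s) G, D, E (9 duplicate(s) eliminated): {(2, 29, 39), (26, 29, 39), (40, 29, 39)}

{(2, 29, 39), (26, 29, 39), (40, 29, 39)}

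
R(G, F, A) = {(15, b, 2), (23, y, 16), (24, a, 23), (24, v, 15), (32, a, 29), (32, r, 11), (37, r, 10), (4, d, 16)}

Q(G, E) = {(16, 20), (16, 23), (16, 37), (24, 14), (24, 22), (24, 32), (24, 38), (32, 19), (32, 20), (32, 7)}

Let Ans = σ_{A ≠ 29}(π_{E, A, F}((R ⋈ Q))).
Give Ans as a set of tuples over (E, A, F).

Natural join on G: {(24, a, 23, 14), (24, a, 23, 22), (24, a, 23, 32), (24, a, 23, 38), (24, v, 15, 14), (24, v, 15, 22), (24, v, 15, 32), (24, v, 15, 38), (32, a, 29, 19), (32, a, 29, 20), (32, a, 29, 7), (32, r, 11, 19), (32, r, 11, 20), (32, r, 11, 7)}
π_{E, A, F} gives {(14, 15, v), (14, 23, a), (19, 11, r), (19, 29, a), (20, 11, r), (20, 29, a), (22, 15, v), (22, 23, a), (32, 15, v), (32, 23, a), (38, 15, v), (38, 23, a), (7, 11, r), (7, 29, a)}.
Apply σ_{A ≠ 29}; surviving tuples: {(14, 15, v), (14, 23, a), (19, 11, r), (20, 11, r), (22, 15, v), (22, 23, a), (32, 15, v), (32, 23, a), (38, 15, v), (38, 23, a), (7, 11, r)}

{(14, 15, v), (14, 23, a), (19, 11, r), (20, 11, r), (22, 15, v), (22, 23, a), (32, 15, v), (32, 23, a), (38, 15, v), (38, 23, a), (7, 11, r)}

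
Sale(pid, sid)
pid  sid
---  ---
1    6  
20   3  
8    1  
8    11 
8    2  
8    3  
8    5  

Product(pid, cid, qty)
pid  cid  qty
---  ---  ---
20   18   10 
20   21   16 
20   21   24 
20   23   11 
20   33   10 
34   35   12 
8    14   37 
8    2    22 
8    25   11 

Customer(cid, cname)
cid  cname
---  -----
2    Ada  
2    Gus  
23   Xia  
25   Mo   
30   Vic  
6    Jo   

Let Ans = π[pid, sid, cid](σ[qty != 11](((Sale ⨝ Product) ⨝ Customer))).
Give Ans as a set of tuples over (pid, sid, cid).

{(8, 1, 2), (8, 11, 2), (8, 2, 2), (8, 3, 2), (8, 5, 2)}

Sale ⋈ Product (natural join on pid): {(20, 3, 18, 10), (20, 3, 21, 16), (20, 3, 21, 24), (20, 3, 23, 11), (20, 3, 33, 10), (8, 1, 14, 37), (8, 1, 2, 22), (8, 1, 25, 11), (8, 11, 14, 37), (8, 11, 2, 22), (8, 11, 25, 11), (8, 2, 14, 37), (8, 2, 2, 22), (8, 2, 25, 11), (8, 3, 14, 37), (8, 3, 2, 22), (8, 3, 25, 11), (8, 5, 14, 37), (8, 5, 2, 22), (8, 5, 25, 11)}
(Sale ⨝ Product) ⋈ Customer (natural join on cid): {(20, 3, 23, 11, Xia), (8, 1, 2, 22, Ada), (8, 1, 2, 22, Gus), (8, 1, 25, 11, Mo), (8, 11, 2, 22, Ada), (8, 11, 2, 22, Gus), (8, 11, 25, 11, Mo), (8, 2, 2, 22, Ada), (8, 2, 2, 22, Gus), (8, 2, 25, 11, Mo), (8, 3, 2, 22, Ada), (8, 3, 2, 22, Gus), (8, 3, 25, 11, Mo), (8, 5, 2, 22, Ada), (8, 5, 2, 22, Gus), (8, 5, 25, 11, Mo)}
Apply σ_{qty != 11}; surviving tuples: {(8, 1, 2, 22, Ada), (8, 1, 2, 22, Gus), (8, 11, 2, 22, Ada), (8, 11, 2, 22, Gus), (8, 2, 2, 22, Ada), (8, 2, 2, 22, Gus), (8, 3, 2, 22, Ada), (8, 3, 2, 22, Gus), (8, 5, 2, 22, Ada), (8, 5, 2, 22, Gus)}
π_{pid, sid, cid} gives {(8, 1, 2), (8, 11, 2), (8, 2, 2), (8, 3, 2), (8, 5, 2)} (5 duplicate(s) eliminated).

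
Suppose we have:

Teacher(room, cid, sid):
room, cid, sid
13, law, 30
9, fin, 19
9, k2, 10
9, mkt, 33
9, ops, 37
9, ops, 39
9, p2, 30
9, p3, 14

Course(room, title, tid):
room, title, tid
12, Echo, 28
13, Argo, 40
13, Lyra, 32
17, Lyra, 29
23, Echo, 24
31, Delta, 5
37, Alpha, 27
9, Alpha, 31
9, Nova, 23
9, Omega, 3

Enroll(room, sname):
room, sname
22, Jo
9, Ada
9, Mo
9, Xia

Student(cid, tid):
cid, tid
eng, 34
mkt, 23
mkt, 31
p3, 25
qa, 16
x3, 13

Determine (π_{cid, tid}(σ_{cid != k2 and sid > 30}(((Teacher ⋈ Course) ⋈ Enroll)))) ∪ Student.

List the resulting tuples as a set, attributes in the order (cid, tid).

Joining Teacher and Course on room yields {(13, law, 30, Argo, 40), (13, law, 30, Lyra, 32), (9, fin, 19, Alpha, 31), (9, fin, 19, Nova, 23), (9, fin, 19, Omega, 3), (9, k2, 10, Alpha, 31), (9, k2, 10, Nova, 23), (9, k2, 10, Omega, 3), (9, mkt, 33, Alpha, 31), (9, mkt, 33, Nova, 23), (9, mkt, 33, Omega, 3), (9, ops, 37, Alpha, 31), (9, ops, 37, Nova, 23), (9, ops, 37, Omega, 3), (9, ops, 39, Alpha, 31), (9, ops, 39, Nova, 23), (9, ops, 39, Omega, 3), (9, p2, 30, Alpha, 31), (9, p2, 30, Nova, 23), (9, p2, 30, Omega, 3), (9, p3, 14, Alpha, 31), (9, p3, 14, Nova, 23), (9, p3, 14, Omega, 3)}.
Joining (Teacher ⋈ Course) and Enroll on room yields {(9, fin, 19, Alpha, 31, Ada), (9, fin, 19, Alpha, 31, Mo), (9, fin, 19, Alpha, 31, Xia), (9, fin, 19, Nova, 23, Ada), (9, fin, 19, Nova, 23, Mo), (9, fin, 19, Nova, 23, Xia), (9, fin, 19, Omega, 3, Ada), (9, fin, 19, Omega, 3, Mo), (9, fin, 19, Omega, 3, Xia), (9, k2, 10, Alpha, 31, Ada), (9, k2, 10, Alpha, 31, Mo), (9, k2, 10, Alpha, 31, Xia), (9, k2, 10, Nova, 23, Ada), (9, k2, 10, Nova, 23, Mo), (9, k2, 10, Nova, 23, Xia), (9, k2, 10, Omega, 3, Ada), (9, k2, 10, Omega, 3, Mo), (9, k2, 10, Omega, 3, Xia), (9, mkt, 33, Alpha, 31, Ada), (9, mkt, 33, Alpha, 31, Mo), (9, mkt, 33, Alpha, 31, Xia), (9, mkt, 33, Nova, 23, Ada), (9, mkt, 33, Nova, 23, Mo), (9, mkt, 33, Nova, 23, Xia), (9, mkt, 33, Omega, 3, Ada), (9, mkt, 33, Omega, 3, Mo), (9, mkt, 33, Omega, 3, Xia), (9, ops, 37, Alpha, 31, Ada), (9, ops, 37, Alpha, 31, Mo), (9, ops, 37, Alpha, 31, Xia), (9, ops, 37, Nova, 23, Ada), (9, ops, 37, Nova, 23, Mo), (9, ops, 37, Nova, 23, Xia), (9, ops, 37, Omega, 3, Ada), (9, ops, 37, Omega, 3, Mo), (9, ops, 37, Omega, 3, Xia), (9, ops, 39, Alpha, 31, Ada), (9, ops, 39, Alpha, 31, Mo), (9, ops, 39, Alpha, 31, Xia), (9, ops, 39, Nova, 23, Ada), (9, ops, 39, Nova, 23, Mo), (9, ops, 39, Nova, 23, Xia), (9, ops, 39, Omega, 3, Ada), (9, ops, 39, Omega, 3, Mo), (9, ops, 39, Omega, 3, Xia), (9, p2, 30, Alpha, 31, Ada), (9, p2, 30, Alpha, 31, Mo), (9, p2, 30, Alpha, 31, Xia), (9, p2, 30, Nova, 23, Ada), (9, p2, 30, Nova, 23, Mo), (9, p2, 30, Nova, 23, Xia), (9, p2, 30, Omega, 3, Ada), (9, p2, 30, Omega, 3, Mo), (9, p2, 30, Omega, 3, Xia), (9, p3, 14, Alpha, 31, Ada), (9, p3, 14, Alpha, 31, Mo), (9, p3, 14, Alpha, 31, Xia), (9, p3, 14, Nova, 23, Ada), (9, p3, 14, Nova, 23, Mo), (9, p3, 14, Nova, 23, Xia), (9, p3, 14, Omega, 3, Ada), (9, p3, 14, Omega, 3, Mo), (9, p3, 14, Omega, 3, Xia)}.
Filtering on cid != k2 and sid > 30 leaves {(9, mkt, 33, Alpha, 31, Ada), (9, mkt, 33, Alpha, 31, Mo), (9, mkt, 33, Alpha, 31, Xia), (9, mkt, 33, Nova, 23, Ada), (9, mkt, 33, Nova, 23, Mo), (9, mkt, 33, Nova, 23, Xia), (9, mkt, 33, Omega, 3, Ada), (9, mkt, 33, Omega, 3, Mo), (9, mkt, 33, Omega, 3, Xia), (9, ops, 37, Alpha, 31, Ada), (9, ops, 37, Alpha, 31, Mo), (9, ops, 37, Alpha, 31, Xia), (9, ops, 37, Nova, 23, Ada), (9, ops, 37, Nova, 23, Mo), (9, ops, 37, Nova, 23, Xia), (9, ops, 37, Omega, 3, Ada), (9, ops, 37, Omega, 3, Mo), (9, ops, 37, Omega, 3, Xia), (9, ops, 39, Alpha, 31, Ada), (9, ops, 39, Alpha, 31, Mo), (9, ops, 39, Alpha, 31, Xia), (9, ops, 39, Nova, 23, Ada), (9, ops, 39, Nova, 23, Mo), (9, ops, 39, Nova, 23, Xia), (9, ops, 39, Omega, 3, Ada), (9, ops, 39, Omega, 3, Mo), (9, ops, 39, Omega, 3, Xia)}.
Keep only column(s) cid, tid (21 duplicate(s) eliminated): {(mkt, 23), (mkt, 3), (mkt, 31), (ops, 23), (ops, 3), (ops, 31)}
Union: {(mkt, 23), (mkt, 3), (mkt, 31), (ops, 23), (ops, 3), (ops, 31)} with {(eng, 34), (mkt, 23), (mkt, 31), (p3, 25), (qa, 16), (x3, 13)} → {(eng, 34), (mkt, 23), (mkt, 3), (mkt, 31), (ops, 23), (ops, 3), (ops, 31), (p3, 25), (qa, 16), (x3, 13)}

{(eng, 34), (mkt, 23), (mkt, 3), (mkt, 31), (ops, 23), (ops, 3), (ops, 31), (p3, 25), (qa, 16), (x3, 13)}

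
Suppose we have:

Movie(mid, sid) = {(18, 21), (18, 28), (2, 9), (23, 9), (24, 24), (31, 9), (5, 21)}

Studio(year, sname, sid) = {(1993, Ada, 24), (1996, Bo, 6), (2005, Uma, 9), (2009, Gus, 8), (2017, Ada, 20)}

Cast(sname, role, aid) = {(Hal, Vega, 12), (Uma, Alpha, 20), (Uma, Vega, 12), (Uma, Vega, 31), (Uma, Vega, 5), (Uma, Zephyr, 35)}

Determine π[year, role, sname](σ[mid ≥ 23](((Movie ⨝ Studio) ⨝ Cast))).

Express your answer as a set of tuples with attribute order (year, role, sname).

{(2005, Alpha, Uma), (2005, Vega, Uma), (2005, Zephyr, Uma)}

Movie ⋈ Studio (natural join on sid): {(2, 9, 2005, Uma), (23, 9, 2005, Uma), (24, 24, 1993, Ada), (31, 9, 2005, Uma)}
(Movie ⨝ Studio) ⋈ Cast (natural join on sname): {(2, 9, 2005, Uma, Alpha, 20), (2, 9, 2005, Uma, Vega, 12), (2, 9, 2005, Uma, Vega, 31), (2, 9, 2005, Uma, Vega, 5), (2, 9, 2005, Uma, Zephyr, 35), (23, 9, 2005, Uma, Alpha, 20), (23, 9, 2005, Uma, Vega, 12), (23, 9, 2005, Uma, Vega, 31), (23, 9, 2005, Uma, Vega, 5), (23, 9, 2005, Uma, Zephyr, 35), (31, 9, 2005, Uma, Alpha, 20), (31, 9, 2005, Uma, Vega, 12), (31, 9, 2005, Uma, Vega, 31), (31, 9, 2005, Uma, Vega, 5), (31, 9, 2005, Uma, Zephyr, 35)}
Apply σ_{mid ≥ 23}; surviving tuples: {(23, 9, 2005, Uma, Alpha, 20), (23, 9, 2005, Uma, Vega, 12), (23, 9, 2005, Uma, Vega, 31), (23, 9, 2005, Uma, Vega, 5), (23, 9, 2005, Uma, Zephyr, 35), (31, 9, 2005, Uma, Alpha, 20), (31, 9, 2005, Uma, Vega, 12), (31, 9, 2005, Uma, Vega, 31), (31, 9, 2005, Uma, Vega, 5), (31, 9, 2005, Uma, Zephyr, 35)}
π[year, role, sname]: project onto (year, role, sname) (7 duplicate(s) eliminated) → {(2005, Alpha, Uma), (2005, Vega, Uma), (2005, Zephyr, Uma)}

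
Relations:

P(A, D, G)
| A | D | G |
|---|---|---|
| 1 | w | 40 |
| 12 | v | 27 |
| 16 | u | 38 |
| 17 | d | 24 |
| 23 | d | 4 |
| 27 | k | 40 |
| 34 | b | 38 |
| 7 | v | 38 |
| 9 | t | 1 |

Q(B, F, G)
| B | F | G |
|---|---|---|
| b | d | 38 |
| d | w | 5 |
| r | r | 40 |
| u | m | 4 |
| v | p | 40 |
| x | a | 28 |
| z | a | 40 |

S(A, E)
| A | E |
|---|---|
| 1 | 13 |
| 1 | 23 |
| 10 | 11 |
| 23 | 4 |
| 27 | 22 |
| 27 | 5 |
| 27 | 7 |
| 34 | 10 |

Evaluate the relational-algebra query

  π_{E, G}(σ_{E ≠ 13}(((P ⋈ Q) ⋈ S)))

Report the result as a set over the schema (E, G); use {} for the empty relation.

{(10, 38), (22, 40), (23, 40), (4, 4), (5, 40), (7, 40)}

Joining P and Q on G yields {(1, w, 40, r, r), (1, w, 40, v, p), (1, w, 40, z, a), (16, u, 38, b, d), (23, d, 4, u, m), (27, k, 40, r, r), (27, k, 40, v, p), (27, k, 40, z, a), (34, b, 38, b, d), (7, v, 38, b, d)}.
Joining (P ⋈ Q) and S on A yields {(1, w, 40, r, r, 13), (1, w, 40, r, r, 23), (1, w, 40, v, p, 13), (1, w, 40, v, p, 23), (1, w, 40, z, a, 13), (1, w, 40, z, a, 23), (23, d, 4, u, m, 4), (27, k, 40, r, r, 22), (27, k, 40, r, r, 5), (27, k, 40, r, r, 7), (27, k, 40, v, p, 22), (27, k, 40, v, p, 5), (27, k, 40, v, p, 7), (27, k, 40, z, a, 22), (27, k, 40, z, a, 5), (27, k, 40, z, a, 7), (34, b, 38, b, d, 10)}.
Apply σ_{E ≠ 13}; surviving tuples: {(1, w, 40, r, r, 23), (1, w, 40, v, p, 23), (1, w, 40, z, a, 23), (23, d, 4, u, m, 4), (27, k, 40, r, r, 22), (27, k, 40, r, r, 5), (27, k, 40, r, r, 7), (27, k, 40, v, p, 22), (27, k, 40, v, p, 5), (27, k, 40, v, p, 7), (27, k, 40, z, a, 22), (27, k, 40, z, a, 5), (27, k, 40, z, a, 7), (34, b, 38, b, d, 10)}
Projecting to E, G (8 duplicate(s) eliminated): {(10, 38), (22, 40), (23, 40), (4, 4), (5, 40), (7, 40)}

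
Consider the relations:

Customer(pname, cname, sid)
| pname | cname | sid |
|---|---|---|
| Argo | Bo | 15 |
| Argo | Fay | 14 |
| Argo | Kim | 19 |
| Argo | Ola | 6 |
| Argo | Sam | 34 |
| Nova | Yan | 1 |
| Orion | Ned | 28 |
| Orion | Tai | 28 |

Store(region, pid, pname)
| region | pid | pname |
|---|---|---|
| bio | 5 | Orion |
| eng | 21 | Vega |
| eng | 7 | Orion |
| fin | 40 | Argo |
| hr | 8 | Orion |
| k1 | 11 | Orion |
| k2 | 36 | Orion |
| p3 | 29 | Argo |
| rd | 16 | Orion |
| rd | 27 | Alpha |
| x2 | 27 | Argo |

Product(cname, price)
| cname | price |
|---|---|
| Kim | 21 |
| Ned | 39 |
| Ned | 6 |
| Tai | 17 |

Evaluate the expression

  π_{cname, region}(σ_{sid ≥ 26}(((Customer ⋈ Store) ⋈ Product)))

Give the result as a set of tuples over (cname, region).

{(Ned, bio), (Ned, eng), (Ned, hr), (Ned, k1), (Ned, k2), (Ned, rd), (Tai, bio), (Tai, eng), (Tai, hr), (Tai, k1), (Tai, k2), (Tai, rd)}

Customer ⋈ Store (natural join on pname): {(Argo, Bo, 15, fin, 40), (Argo, Bo, 15, p3, 29), (Argo, Bo, 15, x2, 27), (Argo, Fay, 14, fin, 40), (Argo, Fay, 14, p3, 29), (Argo, Fay, 14, x2, 27), (Argo, Kim, 19, fin, 40), (Argo, Kim, 19, p3, 29), (Argo, Kim, 19, x2, 27), (Argo, Ola, 6, fin, 40), (Argo, Ola, 6, p3, 29), (Argo, Ola, 6, x2, 27), (Argo, Sam, 34, fin, 40), (Argo, Sam, 34, p3, 29), (Argo, Sam, 34, x2, 27), (Orion, Ned, 28, bio, 5), (Orion, Ned, 28, eng, 7), (Orion, Ned, 28, hr, 8), (Orion, Ned, 28, k1, 11), (Orion, Ned, 28, k2, 36), (Orion, Ned, 28, rd, 16), (Orion, Tai, 28, bio, 5), (Orion, Tai, 28, eng, 7), (Orion, Tai, 28, hr, 8), (Orion, Tai, 28, k1, 11), (Orion, Tai, 28, k2, 36), (Orion, Tai, 28, rd, 16)}
(Customer ⋈ Store) ⋈ Product (natural join on cname): {(Argo, Kim, 19, fin, 40, 21), (Argo, Kim, 19, p3, 29, 21), (Argo, Kim, 19, x2, 27, 21), (Orion, Ned, 28, bio, 5, 39), (Orion, Ned, 28, bio, 5, 6), (Orion, Ned, 28, eng, 7, 39), (Orion, Ned, 28, eng, 7, 6), (Orion, Ned, 28, hr, 8, 39), (Orion, Ned, 28, hr, 8, 6), (Orion, Ned, 28, k1, 11, 39), (Orion, Ned, 28, k1, 11, 6), (Orion, Ned, 28, k2, 36, 39), (Orion, Ned, 28, k2, 36, 6), (Orion, Ned, 28, rd, 16, 39), (Orion, Ned, 28, rd, 16, 6), (Orion, Tai, 28, bio, 5, 17), (Orion, Tai, 28, eng, 7, 17), (Orion, Tai, 28, hr, 8, 17), (Orion, Tai, 28, k1, 11, 17), (Orion, Tai, 28, k2, 36, 17), (Orion, Tai, 28, rd, 16, 17)}
Selection sid ≥ 26: {(Orion, Ned, 28, bio, 5, 39), (Orion, Ned, 28, bio, 5, 6), (Orion, Ned, 28, eng, 7, 39), (Orion, Ned, 28, eng, 7, 6), (Orion, Ned, 28, hr, 8, 39), (Orion, Ned, 28, hr, 8, 6), (Orion, Ned, 28, k1, 11, 39), (Orion, Ned, 28, k1, 11, 6), (Orion, Ned, 28, k2, 36, 39), (Orion, Ned, 28, k2, 36, 6), (Orion, Ned, 28, rd, 16, 39), (Orion, Ned, 28, rd, 16, 6), (Orion, Tai, 28, bio, 5, 17), (Orion, Tai, 28, eng, 7, 17), (Orion, Tai, 28, hr, 8, 17), (Orion, Tai, 28, k1, 11, 17), (Orion, Tai, 28, k2, 36, 17), (Orion, Tai, 28, rd, 16, 17)}
Keep only column(s) cname, region (6 duplicate(s) eliminated): {(Ned, bio), (Ned, eng), (Ned, hr), (Ned, k1), (Ned, k2), (Ned, rd), (Tai, bio), (Tai, eng), (Tai, hr), (Tai, k1), (Tai, k2), (Tai, rd)}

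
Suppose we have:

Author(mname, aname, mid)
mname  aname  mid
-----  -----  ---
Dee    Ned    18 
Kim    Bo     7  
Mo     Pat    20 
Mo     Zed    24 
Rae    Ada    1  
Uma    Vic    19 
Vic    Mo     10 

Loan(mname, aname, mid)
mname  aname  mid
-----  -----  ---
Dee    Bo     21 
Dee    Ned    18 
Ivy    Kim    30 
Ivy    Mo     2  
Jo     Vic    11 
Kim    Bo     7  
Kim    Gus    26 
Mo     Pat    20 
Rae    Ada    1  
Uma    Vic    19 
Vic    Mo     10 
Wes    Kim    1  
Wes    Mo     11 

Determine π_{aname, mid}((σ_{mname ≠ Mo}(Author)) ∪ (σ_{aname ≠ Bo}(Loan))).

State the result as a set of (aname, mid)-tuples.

{(Ada, 1), (Bo, 7), (Gus, 26), (Kim, 1), (Kim, 30), (Mo, 10), (Mo, 11), (Mo, 2), (Ned, 18), (Pat, 20), (Vic, 11), (Vic, 19)}

Filtering on mname ≠ Mo leaves {(Dee, Ned, 18), (Kim, Bo, 7), (Rae, Ada, 1), (Uma, Vic, 19), (Vic, Mo, 10)}.
Filtering on aname ≠ Bo leaves {(Dee, Ned, 18), (Ivy, Kim, 30), (Ivy, Mo, 2), (Jo, Vic, 11), (Kim, Gus, 26), (Mo, Pat, 20), (Rae, Ada, 1), (Uma, Vic, 19), (Vic, Mo, 10), (Wes, Kim, 1), (Wes, Mo, 11)}.
Union: {(Dee, Ned, 18), (Kim, Bo, 7), (Rae, Ada, 1), (Uma, Vic, 19), (Vic, Mo, 10)} with {(Dee, Ned, 18), (Ivy, Kim, 30), (Ivy, Mo, 2), (Jo, Vic, 11), (Kim, Gus, 26), (Mo, Pat, 20), (Rae, Ada, 1), (Uma, Vic, 19), (Vic, Mo, 10), (Wes, Kim, 1), (Wes, Mo, 11)} → {(Dee, Ned, 18), (Ivy, Kim, 30), (Ivy, Mo, 2), (Jo, Vic, 11), (Kim, Bo, 7), (Kim, Gus, 26), (Mo, Pat, 20), (Rae, Ada, 1), (Uma, Vic, 19), (Vic, Mo, 10), (Wes, Kim, 1), (Wes, Mo, 11)}
π[aname, mid]: project onto (aname, mid) → {(Ada, 1), (Bo, 7), (Gus, 26), (Kim, 1), (Kim, 30), (Mo, 10), (Mo, 11), (Mo, 2), (Ned, 18), (Pat, 20), (Vic, 11), (Vic, 19)}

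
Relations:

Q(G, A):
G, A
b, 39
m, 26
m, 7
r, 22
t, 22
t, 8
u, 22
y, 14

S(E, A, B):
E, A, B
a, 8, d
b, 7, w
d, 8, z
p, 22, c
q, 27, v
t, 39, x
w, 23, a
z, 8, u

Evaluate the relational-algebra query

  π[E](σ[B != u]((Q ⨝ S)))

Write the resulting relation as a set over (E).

Natural join on A: {(b, 39, t, x), (m, 7, b, w), (r, 22, p, c), (t, 22, p, c), (t, 8, a, d), (t, 8, d, z), (t, 8, z, u), (u, 22, p, c)}
Selection B != u: {(b, 39, t, x), (m, 7, b, w), (r, 22, p, c), (t, 22, p, c), (t, 8, a, d), (t, 8, d, z), (u, 22, p, c)}
Keep only column(s) E (2 duplicate(s) eliminated): {a, b, d, p, t}

{a, b, d, p, t}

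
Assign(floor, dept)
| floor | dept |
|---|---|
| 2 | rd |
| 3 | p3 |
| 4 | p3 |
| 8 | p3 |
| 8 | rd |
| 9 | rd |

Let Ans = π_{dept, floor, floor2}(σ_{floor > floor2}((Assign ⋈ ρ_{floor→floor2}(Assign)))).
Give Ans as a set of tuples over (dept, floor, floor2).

{(p3, 4, 3), (p3, 8, 3), (p3, 8, 4), (rd, 8, 2), (rd, 9, 2), (rd, 9, 8)}

ρ[floor→floor2]: schema becomes (floor2, dept); tuples unchanged.
Natural join on dept: {(2, rd, 2), (2, rd, 8), (2, rd, 9), (3, p3, 3), (3, p3, 4), (3, p3, 8), (4, p3, 3), (4, p3, 4), (4, p3, 8), (8, p3, 3), (8, p3, 4), (8, p3, 8), (8, rd, 2), (8, rd, 8), (8, rd, 9), (9, rd, 2), (9, rd, 8), (9, rd, 9)}
Apply σ_{floor > floor2}; surviving tuples: {(4, p3, 3), (8, p3, 3), (8, p3, 4), (8, rd, 2), (9, rd, 2), (9, rd, 8)}
Keep only column(s) dept, floor, floor2: {(p3, 4, 3), (p3, 8, 3), (p3, 8, 4), (rd, 8, 2), (rd, 9, 2), (rd, 9, 8)}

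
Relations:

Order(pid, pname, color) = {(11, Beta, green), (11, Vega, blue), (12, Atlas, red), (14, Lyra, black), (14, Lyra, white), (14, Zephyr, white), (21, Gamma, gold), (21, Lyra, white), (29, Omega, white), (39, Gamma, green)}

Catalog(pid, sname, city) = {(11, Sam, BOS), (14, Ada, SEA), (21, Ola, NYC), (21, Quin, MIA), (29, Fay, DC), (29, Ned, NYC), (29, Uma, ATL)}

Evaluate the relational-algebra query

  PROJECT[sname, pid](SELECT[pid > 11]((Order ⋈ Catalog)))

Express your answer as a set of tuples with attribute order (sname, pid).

{(Ada, 14), (Fay, 29), (Ned, 29), (Ola, 21), (Quin, 21), (Uma, 29)}

Natural join on pid: {(11, Beta, green, Sam, BOS), (11, Vega, blue, Sam, BOS), (14, Lyra, black, Ada, SEA), (14, Lyra, white, Ada, SEA), (14, Zephyr, white, Ada, SEA), (21, Gamma, gold, Ola, NYC), (21, Gamma, gold, Quin, MIA), (21, Lyra, white, Ola, NYC), (21, Lyra, white, Quin, MIA), (29, Omega, white, Fay, DC), (29, Omega, white, Ned, NYC), (29, Omega, white, Uma, ATL)}
Selection pid > 11: {(14, Lyra, black, Ada, SEA), (14, Lyra, white, Ada, SEA), (14, Zephyr, white, Ada, SEA), (21, Gamma, gold, Ola, NYC), (21, Gamma, gold, Quin, MIA), (21, Lyra, white, Ola, NYC), (21, Lyra, white, Quin, MIA), (29, Omega, white, Fay, DC), (29, Omega, white, Ned, NYC), (29, Omega, white, Uma, ATL)}
π_{sname, pid} gives {(Ada, 14), (Fay, 29), (Ned, 29), (Ola, 21), (Quin, 21), (Uma, 29)} (4 duplicate(s) eliminated).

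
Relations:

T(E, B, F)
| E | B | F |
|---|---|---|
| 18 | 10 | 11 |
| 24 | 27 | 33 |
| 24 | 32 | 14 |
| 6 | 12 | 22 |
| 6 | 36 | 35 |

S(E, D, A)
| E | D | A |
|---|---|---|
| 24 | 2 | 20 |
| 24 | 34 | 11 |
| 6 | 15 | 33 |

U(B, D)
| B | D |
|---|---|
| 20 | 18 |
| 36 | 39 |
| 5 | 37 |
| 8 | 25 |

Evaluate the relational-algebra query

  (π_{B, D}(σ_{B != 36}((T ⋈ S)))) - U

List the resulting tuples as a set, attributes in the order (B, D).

Natural join on E: {(24, 27, 33, 2, 20), (24, 27, 33, 34, 11), (24, 32, 14, 2, 20), (24, 32, 14, 34, 11), (6, 12, 22, 15, 33), (6, 36, 35, 15, 33)}
Apply σ_{B != 36}; surviving tuples: {(24, 27, 33, 2, 20), (24, 27, 33, 34, 11), (24, 32, 14, 2, 20), (24, 32, 14, 34, 11), (6, 12, 22, 15, 33)}
Keep only column(s) B, D: {(12, 15), (27, 2), (27, 34), (32, 2), (32, 34)}
Difference: {(12, 15), (27, 2), (27, 34), (32, 2), (32, 34)} with {(20, 18), (36, 39), (5, 37), (8, 25)} → {(12, 15), (27, 2), (27, 34), (32, 2), (32, 34)}

{(12, 15), (27, 2), (27, 34), (32, 2), (32, 34)}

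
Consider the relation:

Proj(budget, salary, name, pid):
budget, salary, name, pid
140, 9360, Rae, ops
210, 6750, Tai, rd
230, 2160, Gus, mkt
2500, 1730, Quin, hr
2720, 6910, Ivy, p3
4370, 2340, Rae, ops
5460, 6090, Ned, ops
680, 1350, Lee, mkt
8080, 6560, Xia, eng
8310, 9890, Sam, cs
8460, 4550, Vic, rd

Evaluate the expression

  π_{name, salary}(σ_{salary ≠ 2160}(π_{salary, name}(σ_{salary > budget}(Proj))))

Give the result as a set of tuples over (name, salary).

{(Ivy, 6910), (Lee, 1350), (Ned, 6090), (Rae, 9360), (Sam, 9890), (Tai, 6750)}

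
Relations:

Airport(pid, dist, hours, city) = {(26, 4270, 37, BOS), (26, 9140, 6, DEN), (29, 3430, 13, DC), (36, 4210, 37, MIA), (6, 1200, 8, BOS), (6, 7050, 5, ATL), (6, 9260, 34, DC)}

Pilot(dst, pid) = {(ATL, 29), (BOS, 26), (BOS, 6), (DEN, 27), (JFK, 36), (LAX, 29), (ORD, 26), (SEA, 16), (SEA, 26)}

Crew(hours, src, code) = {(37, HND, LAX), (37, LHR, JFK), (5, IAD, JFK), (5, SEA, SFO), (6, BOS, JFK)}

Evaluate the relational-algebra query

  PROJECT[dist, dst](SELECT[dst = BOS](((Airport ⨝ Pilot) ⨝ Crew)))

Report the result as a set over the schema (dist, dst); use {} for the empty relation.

Joining Airport and Pilot on pid yields {(26, 4270, 37, BOS, BOS), (26, 4270, 37, BOS, ORD), (26, 4270, 37, BOS, SEA), (26, 9140, 6, DEN, BOS), (26, 9140, 6, DEN, ORD), (26, 9140, 6, DEN, SEA), (29, 3430, 13, DC, ATL), (29, 3430, 13, DC, LAX), (36, 4210, 37, MIA, JFK), (6, 1200, 8, BOS, BOS), (6, 7050, 5, ATL, BOS), (6, 9260, 34, DC, BOS)}.
Joining (Airport ⨝ Pilot) and Crew on hours yields {(26, 4270, 37, BOS, BOS, HND, LAX), (26, 4270, 37, BOS, BOS, LHR, JFK), (26, 4270, 37, BOS, ORD, HND, LAX), (26, 4270, 37, BOS, ORD, LHR, JFK), (26, 4270, 37, BOS, SEA, HND, LAX), (26, 4270, 37, BOS, SEA, LHR, JFK), (26, 9140, 6, DEN, BOS, BOS, JFK), (26, 9140, 6, DEN, ORD, BOS, JFK), (26, 9140, 6, DEN, SEA, BOS, JFK), (36, 4210, 37, MIA, JFK, HND, LAX), (36, 4210, 37, MIA, JFK, LHR, JFK), (6, 7050, 5, ATL, BOS, IAD, JFK), (6, 7050, 5, ATL, BOS, SEA, SFO)}.
Selection dst = BOS: {(26, 4270, 37, BOS, BOS, HND, LAX), (26, 4270, 37, BOS, BOS, LHR, JFK), (26, 9140, 6, DEN, BOS, BOS, JFK), (6, 7050, 5, ATL, BOS, IAD, JFK), (6, 7050, 5, ATL, BOS, SEA, SFO)}
π_{dist, dst} gives {(4270, BOS), (7050, BOS), (9140, BOS)} (2 duplicate(s) eliminated).

{(4270, BOS), (7050, BOS), (9140, BOS)}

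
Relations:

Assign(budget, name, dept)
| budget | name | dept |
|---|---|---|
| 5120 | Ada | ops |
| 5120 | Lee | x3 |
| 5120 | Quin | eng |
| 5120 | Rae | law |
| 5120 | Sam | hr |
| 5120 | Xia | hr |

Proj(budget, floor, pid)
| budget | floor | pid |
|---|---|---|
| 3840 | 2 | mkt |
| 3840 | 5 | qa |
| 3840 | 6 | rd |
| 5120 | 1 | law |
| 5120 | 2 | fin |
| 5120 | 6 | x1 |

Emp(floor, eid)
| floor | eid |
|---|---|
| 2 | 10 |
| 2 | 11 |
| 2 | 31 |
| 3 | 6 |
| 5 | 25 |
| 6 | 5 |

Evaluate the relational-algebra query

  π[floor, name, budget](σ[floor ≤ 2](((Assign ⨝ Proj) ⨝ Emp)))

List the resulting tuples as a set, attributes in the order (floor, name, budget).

{(2, Ada, 5120), (2, Lee, 5120), (2, Quin, 5120), (2, Rae, 5120), (2, Sam, 5120), (2, Xia, 5120)}

Assign ⋈ Proj (natural join on budget): {(5120, Ada, ops, 1, law), (5120, Ada, ops, 2, fin), (5120, Ada, ops, 6, x1), (5120, Lee, x3, 1, law), (5120, Lee, x3, 2, fin), (5120, Lee, x3, 6, x1), (5120, Quin, eng, 1, law), (5120, Quin, eng, 2, fin), (5120, Quin, eng, 6, x1), (5120, Rae, law, 1, law), (5120, Rae, law, 2, fin), (5120, Rae, law, 6, x1), (5120, Sam, hr, 1, law), (5120, Sam, hr, 2, fin), (5120, Sam, hr, 6, x1), (5120, Xia, hr, 1, law), (5120, Xia, hr, 2, fin), (5120, Xia, hr, 6, x1)}
(Assign ⨝ Proj) ⋈ Emp (natural join on floor): {(5120, Ada, ops, 2, fin, 10), (5120, Ada, ops, 2, fin, 11), (5120, Ada, ops, 2, fin, 31), (5120, Ada, ops, 6, x1, 5), (5120, Lee, x3, 2, fin, 10), (5120, Lee, x3, 2, fin, 11), (5120, Lee, x3, 2, fin, 31), (5120, Lee, x3, 6, x1, 5), (5120, Quin, eng, 2, fin, 10), (5120, Quin, eng, 2, fin, 11), (5120, Quin, eng, 2, fin, 31), (5120, Quin, eng, 6, x1, 5), (5120, Rae, law, 2, fin, 10), (5120, Rae, law, 2, fin, 11), (5120, Rae, law, 2, fin, 31), (5120, Rae, law, 6, x1, 5), (5120, Sam, hr, 2, fin, 10), (5120, Sam, hr, 2, fin, 11), (5120, Sam, hr, 2, fin, 31), (5120, Sam, hr, 6, x1, 5), (5120, Xia, hr, 2, fin, 10), (5120, Xia, hr, 2, fin, 11), (5120, Xia, hr, 2, fin, 31), (5120, Xia, hr, 6, x1, 5)}
σ[floor ≤ 2]: keep tuples satisfying floor ≤ 2 → {(5120, Ada, ops, 2, fin, 10), (5120, Ada, ops, 2, fin, 11), (5120, Ada, ops, 2, fin, 31), (5120, Lee, x3, 2, fin, 10), (5120, Lee, x3, 2, fin, 11), (5120, Lee, x3, 2, fin, 31), (5120, Quin, eng, 2, fin, 10), (5120, Quin, eng, 2, fin, 11), (5120, Quin, eng, 2, fin, 31), (5120, Rae, law, 2, fin, 10), (5120, Rae, law, 2, fin, 11), (5120, Rae, law, 2, fin, 31), (5120, Sam, hr, 2, fin, 10), (5120, Sam, hr, 2, fin, 11), (5120, Sam, hr, 2, fin, 31), (5120, Xia, hr, 2, fin, 10), (5120, Xia, hr, 2, fin, 11), (5120, Xia, hr, 2, fin, 31)}
π_{floor, name, budget} gives {(2, Ada, 5120), (2, Lee, 5120), (2, Quin, 5120), (2, Rae, 5120), (2, Sam, 5120), (2, Xia, 5120)} (12 duplicate(s) eliminated).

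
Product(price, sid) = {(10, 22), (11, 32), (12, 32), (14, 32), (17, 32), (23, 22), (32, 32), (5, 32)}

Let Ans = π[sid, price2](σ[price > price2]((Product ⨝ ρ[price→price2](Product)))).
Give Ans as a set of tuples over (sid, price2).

{(22, 10), (32, 11), (32, 12), (32, 14), (32, 17), (32, 5)}

ρ[price→price2]: schema becomes (price2, sid); tuples unchanged.
Natural join on sid: {(10, 22, 10), (10, 22, 23), (11, 32, 11), (11, 32, 12), (11, 32, 14), (11, 32, 17), (11, 32, 32), (11, 32, 5), (12, 32, 11), (12, 32, 12), (12, 32, 14), (12, 32, 17), (12, 32, 32), (12, 32, 5), (14, 32, 11), (14, 32, 12), (14, 32, 14), (14, 32, 17), (14, 32, 32), (14, 32, 5), (17, 32, 11), (17, 32, 12), (17, 32, 14), (17, 32, 17), (17, 32, 32), (17, 32, 5), (23, 22, 10), (23, 22, 23), (32, 32, 11), (32, 32, 12), (32, 32, 14), (32, 32, 17), (32, 32, 32), (32, 32, 5), (5, 32, 11), (5, 32, 12), (5, 32, 14), (5, 32, 17), (5, 32, 32), (5, 32, 5)}
Selection price > price2: {(11, 32, 5), (12, 32, 11), (12, 32, 5), (14, 32, 11), (14, 32, 12), (14, 32, 5), (17, 32, 11), (17, 32, 12), (17, 32, 14), (17, 32, 5), (23, 22, 10), (32, 32, 11), (32, 32, 12), (32, 32, 14), (32, 32, 17), (32, 32, 5)}
π_{sid, price2} gives {(22, 10), (32, 11), (32, 12), (32, 14), (32, 17), (32, 5)} (10 duplicate(s) eliminated).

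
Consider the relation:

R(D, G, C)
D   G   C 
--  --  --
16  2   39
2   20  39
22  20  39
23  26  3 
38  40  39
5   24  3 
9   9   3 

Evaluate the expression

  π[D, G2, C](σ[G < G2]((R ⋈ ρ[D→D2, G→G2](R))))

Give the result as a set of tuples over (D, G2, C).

{(16, 20, 39), (16, 40, 39), (2, 40, 39), (22, 40, 39), (5, 26, 3), (9, 24, 3), (9, 26, 3)}

ρ[D→D2, G→G2]: schema becomes (D2, G2, C); tuples unchanged.
Natural join on C: {(16, 2, 39, 16, 2), (16, 2, 39, 2, 20), (16, 2, 39, 22, 20), (16, 2, 39, 38, 40), (2, 20, 39, 16, 2), (2, 20, 39, 2, 20), (2, 20, 39, 22, 20), (2, 20, 39, 38, 40), (22, 20, 39, 16, 2), (22, 20, 39, 2, 20), (22, 20, 39, 22, 20), (22, 20, 39, 38, 40), (23, 26, 3, 23, 26), (23, 26, 3, 5, 24), (23, 26, 3, 9, 9), (38, 40, 39, 16, 2), (38, 40, 39, 2, 20), (38, 40, 39, 22, 20), (38, 40, 39, 38, 40), (5, 24, 3, 23, 26), (5, 24, 3, 5, 24), (5, 24, 3, 9, 9), (9, 9, 3, 23, 26), (9, 9, 3, 5, 24), (9, 9, 3, 9, 9)}
σ[G < G2]: keep tuples satisfying G < G2 → {(16, 2, 39, 2, 20), (16, 2, 39, 22, 20), (16, 2, 39, 38, 40), (2, 20, 39, 38, 40), (22, 20, 39, 38, 40), (5, 24, 3, 23, 26), (9, 9, 3, 23, 26), (9, 9, 3, 5, 24)}
Keep only column(s) D, G2, C (1 duplicate(s) eliminated): {(16, 20, 39), (16, 40, 39), (2, 40, 39), (22, 40, 39), (5, 26, 3), (9, 24, 3), (9, 26, 3)}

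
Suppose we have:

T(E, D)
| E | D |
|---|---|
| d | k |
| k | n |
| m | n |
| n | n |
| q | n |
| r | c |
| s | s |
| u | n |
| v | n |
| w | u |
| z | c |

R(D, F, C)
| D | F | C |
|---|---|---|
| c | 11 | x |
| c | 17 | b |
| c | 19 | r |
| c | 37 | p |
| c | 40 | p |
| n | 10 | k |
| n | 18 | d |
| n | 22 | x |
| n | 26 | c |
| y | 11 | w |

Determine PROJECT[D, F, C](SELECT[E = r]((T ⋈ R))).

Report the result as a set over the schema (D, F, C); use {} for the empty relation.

T ⋈ R (natural join on D): {(k, n, 10, k), (k, n, 18, d), (k, n, 22, x), (k, n, 26, c), (m, n, 10, k), (m, n, 18, d), (m, n, 22, x), (m, n, 26, c), (n, n, 10, k), (n, n, 18, d), (n, n, 22, x), (n, n, 26, c), (q, n, 10, k), (q, n, 18, d), (q, n, 22, x), (q, n, 26, c), (r, c, 11, x), (r, c, 17, b), (r, c, 19, r), (r, c, 37, p), (r, c, 40, p), (u, n, 10, k), (u, n, 18, d), (u, n, 22, x), (u, n, 26, c), (v, n, 10, k), (v, n, 18, d), (v, n, 22, x), (v, n, 26, c), (z, c, 11, x), (z, c, 17, b), (z, c, 19, r), (z, c, 37, p), (z, c, 40, p)}
Selection E = r: {(r, c, 11, x), (r, c, 17, b), (r, c, 19, r), (r, c, 37, p), (r, c, 40, p)}
Keep only column(s) D, F, C: {(c, 11, x), (c, 17, b), (c, 19, r), (c, 37, p), (c, 40, p)}

{(c, 11, x), (c, 17, b), (c, 19, r), (c, 37, p), (c, 40, p)}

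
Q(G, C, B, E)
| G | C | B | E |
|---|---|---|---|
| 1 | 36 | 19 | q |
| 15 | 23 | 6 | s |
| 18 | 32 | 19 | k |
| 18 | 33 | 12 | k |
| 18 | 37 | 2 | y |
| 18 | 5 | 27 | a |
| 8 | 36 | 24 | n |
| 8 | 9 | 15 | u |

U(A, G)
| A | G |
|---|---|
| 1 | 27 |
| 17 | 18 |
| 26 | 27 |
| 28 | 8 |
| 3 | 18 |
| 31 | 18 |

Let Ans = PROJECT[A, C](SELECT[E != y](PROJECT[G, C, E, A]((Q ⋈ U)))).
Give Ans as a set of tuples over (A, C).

{(17, 32), (17, 33), (17, 5), (28, 36), (28, 9), (3, 32), (3, 33), (3, 5), (31, 32), (31, 33), (31, 5)}

Q ⋈ U (natural join on G): {(18, 32, 19, k, 17), (18, 32, 19, k, 3), (18, 32, 19, k, 31), (18, 33, 12, k, 17), (18, 33, 12, k, 3), (18, 33, 12, k, 31), (18, 37, 2, y, 17), (18, 37, 2, y, 3), (18, 37, 2, y, 31), (18, 5, 27, a, 17), (18, 5, 27, a, 3), (18, 5, 27, a, 31), (8, 36, 24, n, 28), (8, 9, 15, u, 28)}
Keep only column(s) G, C, E, A: {(18, 32, k, 17), (18, 32, k, 3), (18, 32, k, 31), (18, 33, k, 17), (18, 33, k, 3), (18, 33, k, 31), (18, 37, y, 17), (18, 37, y, 3), (18, 37, y, 31), (18, 5, a, 17), (18, 5, a, 3), (18, 5, a, 31), (8, 36, n, 28), (8, 9, u, 28)}
Selection E != y: {(18, 32, k, 17), (18, 32, k, 3), (18, 32, k, 31), (18, 33, k, 17), (18, 33, k, 3), (18, 33, k, 31), (18, 5, a, 17), (18, 5, a, 3), (18, 5, a, 31), (8, 36, n, 28), (8, 9, u, 28)}
Keep only column(s) A, C: {(17, 32), (17, 33), (17, 5), (28, 36), (28, 9), (3, 32), (3, 33), (3, 5), (31, 32), (31, 33), (31, 5)}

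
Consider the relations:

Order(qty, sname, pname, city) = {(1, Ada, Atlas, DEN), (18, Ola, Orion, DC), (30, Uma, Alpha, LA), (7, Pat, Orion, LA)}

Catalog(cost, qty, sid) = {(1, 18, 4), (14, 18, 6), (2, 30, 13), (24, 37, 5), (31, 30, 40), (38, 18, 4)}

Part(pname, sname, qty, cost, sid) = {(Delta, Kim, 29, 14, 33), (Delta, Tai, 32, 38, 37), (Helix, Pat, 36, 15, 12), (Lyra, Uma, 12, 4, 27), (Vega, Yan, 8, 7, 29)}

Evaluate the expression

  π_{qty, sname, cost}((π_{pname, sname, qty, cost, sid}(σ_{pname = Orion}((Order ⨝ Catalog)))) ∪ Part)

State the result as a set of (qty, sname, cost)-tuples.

{(12, Uma, 4), (18, Ola, 1), (18, Ola, 14), (18, Ola, 38), (29, Kim, 14), (32, Tai, 38), (36, Pat, 15), (8, Yan, 7)}

Natural join on qty: {(18, Ola, Orion, DC, 1, 4), (18, Ola, Orion, DC, 14, 6), (18, Ola, Orion, DC, 38, 4), (30, Uma, Alpha, LA, 2, 13), (30, Uma, Alpha, LA, 31, 40)}
Filtering on pname = Orion leaves {(18, Ola, Orion, DC, 1, 4), (18, Ola, Orion, DC, 14, 6), (18, Ola, Orion, DC, 38, 4)}.
π[pname, sname, qty, cost, sid]: project onto (pname, sname, qty, cost, sid) → {(Orion, Ola, 18, 1, 4), (Orion, Ola, 18, 14, 6), (Orion, Ola, 18, 38, 4)}
Set union of the two operands is {(Delta, Kim, 29, 14, 33), (Delta, Tai, 32, 38, 37), (Helix, Pat, 36, 15, 12), (Lyra, Uma, 12, 4, 27), (Orion, Ola, 18, 1, 4), (Orion, Ola, 18, 14, 6), (Orion, Ola, 18, 38, 4), (Vega, Yan, 8, 7, 29)}.
π[qty, sname, cost]: project onto (qty, sname, cost) → {(12, Uma, 4), (18, Ola, 1), (18, Ola, 14), (18, Ola, 38), (29, Kim, 14), (32, Tai, 38), (36, Pat, 15), (8, Yan, 7)}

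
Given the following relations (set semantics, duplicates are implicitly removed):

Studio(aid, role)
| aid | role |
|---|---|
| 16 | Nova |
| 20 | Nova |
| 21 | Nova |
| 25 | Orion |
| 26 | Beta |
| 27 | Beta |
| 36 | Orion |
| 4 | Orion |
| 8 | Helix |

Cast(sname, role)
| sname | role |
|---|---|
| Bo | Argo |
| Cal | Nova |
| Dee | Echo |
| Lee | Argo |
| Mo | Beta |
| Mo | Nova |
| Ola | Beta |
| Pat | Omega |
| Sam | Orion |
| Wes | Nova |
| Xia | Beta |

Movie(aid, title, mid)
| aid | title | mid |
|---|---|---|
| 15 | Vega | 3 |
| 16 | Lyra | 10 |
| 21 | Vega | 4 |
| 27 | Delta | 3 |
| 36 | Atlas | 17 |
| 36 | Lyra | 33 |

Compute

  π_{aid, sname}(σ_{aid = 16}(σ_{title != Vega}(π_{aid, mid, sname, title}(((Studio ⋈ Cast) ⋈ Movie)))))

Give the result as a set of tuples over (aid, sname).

Natural join on role: {(16, Nova, Cal), (16, Nova, Mo), (16, Nova, Wes), (20, Nova, Cal), (20, Nova, Mo), (20, Nova, Wes), (21, Nova, Cal), (21, Nova, Mo), (21, Nova, Wes), (25, Orion, Sam), (26, Beta, Mo), (26, Beta, Ola), (26, Beta, Xia), (27, Beta, Mo), (27, Beta, Ola), (27, Beta, Xia), (36, Orion, Sam), (4, Orion, Sam)}
Natural join on aid: {(16, Nova, Cal, Lyra, 10), (16, Nova, Mo, Lyra, 10), (16, Nova, Wes, Lyra, 10), (21, Nova, Cal, Vega, 4), (21, Nova, Mo, Vega, 4), (21, Nova, Wes, Vega, 4), (27, Beta, Mo, Delta, 3), (27, Beta, Ola, Delta, 3), (27, Beta, Xia, Delta, 3), (36, Orion, Sam, Atlas, 17), (36, Orion, Sam, Lyra, 33)}
π_{aid, mid, sname, title} gives {(16, 10, Cal, Lyra), (16, 10, Mo, Lyra), (16, 10, Wes, Lyra), (21, 4, Cal, Vega), (21, 4, Mo, Vega), (21, 4, Wes, Vega), (27, 3, Mo, Delta), (27, 3, Ola, Delta), (27, 3, Xia, Delta), (36, 17, Sam, Atlas), (36, 33, Sam, Lyra)}.
Selection title != Vega: {(16, 10, Cal, Lyra), (16, 10, Mo, Lyra), (16, 10, Wes, Lyra), (27, 3, Mo, Delta), (27, 3, Ola, Delta), (27, 3, Xia, Delta), (36, 17, Sam, Atlas), (36, 33, Sam, Lyra)}
Selection aid = 16: {(16, 10, Cal, Lyra), (16, 10, Mo, Lyra), (16, 10, Wes, Lyra)}
π_{aid, sname} gives {(16, Cal), (16, Mo), (16, Wes)}.

{(16, Cal), (16, Mo), (16, Wes)}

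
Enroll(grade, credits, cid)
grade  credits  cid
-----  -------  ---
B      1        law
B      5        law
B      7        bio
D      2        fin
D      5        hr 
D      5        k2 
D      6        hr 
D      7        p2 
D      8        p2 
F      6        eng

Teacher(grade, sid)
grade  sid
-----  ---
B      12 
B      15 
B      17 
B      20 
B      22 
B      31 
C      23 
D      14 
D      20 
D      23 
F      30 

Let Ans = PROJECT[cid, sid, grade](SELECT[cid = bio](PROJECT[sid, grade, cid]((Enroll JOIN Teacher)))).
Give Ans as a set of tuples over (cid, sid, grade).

Natural join on grade: {(B, 1, law, 12), (B, 1, law, 15), (B, 1, law, 17), (B, 1, law, 20), (B, 1, law, 22), (B, 1, law, 31), (B, 5, law, 12), (B, 5, law, 15), (B, 5, law, 17), (B, 5, law, 20), (B, 5, law, 22), (B, 5, law, 31), (B, 7, bio, 12), (B, 7, bio, 15), (B, 7, bio, 17), (B, 7, bio, 20), (B, 7, bio, 22), (B, 7, bio, 31), (D, 2, fin, 14), (D, 2, fin, 20), (D, 2, fin, 23), (D, 5, hr, 14), (D, 5, hr, 20), (D, 5, hr, 23), (D, 5, k2, 14), (D, 5, k2, 20), (D, 5, k2, 23), (D, 6, hr, 14), (D, 6, hr, 20), (D, 6, hr, 23), (D, 7, p2, 14), (D, 7, p2, 20), (D, 7, p2, 23), (D, 8, p2, 14), (D, 8, p2, 20), (D, 8, p2, 23), (F, 6, eng, 30)}
Keep only column(s) sid, grade, cid (12 duplicate(s) eliminated): {(12, B, bio), (12, B, law), (14, D, fin), (14, D, hr), (14, D, k2), (14, D, p2), (15, B, bio), (15, B, law), (17, B, bio), (17, B, law), (20, B, bio), (20, B, law), (20, D, fin), (20, D, hr), (20, D, k2), (20, D, p2), (22, B, bio), (22, B, law), (23, D, fin), (23, D, hr), (23, D, k2), (23, D, p2), (30, F, eng), (31, B, bio), (31, B, law)}
Filtering on cid = bio leaves {(12, B, bio), (15, B, bio), (17, B, bio), (20, B, bio), (22, B, bio), (31, B, bio)}.
Keep only column(s) cid, sid, grade: {(bio, 12, B), (bio, 15, B), (bio, 17, B), (bio, 20, B), (bio, 22, B), (bio, 31, B)}

{(bio, 12, B), (bio, 15, B), (bio, 17, B), (bio, 20, B), (bio, 22, B), (bio, 31, B)}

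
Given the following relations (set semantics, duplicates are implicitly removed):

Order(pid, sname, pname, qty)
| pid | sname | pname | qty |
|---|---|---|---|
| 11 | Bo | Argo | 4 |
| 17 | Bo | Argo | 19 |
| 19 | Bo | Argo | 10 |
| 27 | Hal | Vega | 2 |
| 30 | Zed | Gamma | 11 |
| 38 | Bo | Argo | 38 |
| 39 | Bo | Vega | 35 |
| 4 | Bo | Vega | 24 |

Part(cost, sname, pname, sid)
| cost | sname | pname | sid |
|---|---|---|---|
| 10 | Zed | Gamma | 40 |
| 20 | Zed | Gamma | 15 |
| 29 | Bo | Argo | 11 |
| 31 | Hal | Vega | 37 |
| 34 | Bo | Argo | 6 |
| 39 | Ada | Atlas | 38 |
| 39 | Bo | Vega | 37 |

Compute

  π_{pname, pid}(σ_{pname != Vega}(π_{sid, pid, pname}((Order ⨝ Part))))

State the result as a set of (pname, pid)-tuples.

Joining Order and Part on sname, pname yields {(11, Bo, Argo, 4, 29, 11), (11, Bo, Argo, 4, 34, 6), (17, Bo, Argo, 19, 29, 11), (17, Bo, Argo, 19, 34, 6), (19, Bo, Argo, 10, 29, 11), (19, Bo, Argo, 10, 34, 6), (27, Hal, Vega, 2, 31, 37), (30, Zed, Gamma, 11, 10, 40), (30, Zed, Gamma, 11, 20, 15), (38, Bo, Argo, 38, 29, 11), (38, Bo, Argo, 38, 34, 6), (39, Bo, Vega, 35, 39, 37), (4, Bo, Vega, 24, 39, 37)}.
Projecting to sid, pid, pname: {(11, 11, Argo), (11, 17, Argo), (11, 19, Argo), (11, 38, Argo), (15, 30, Gamma), (37, 27, Vega), (37, 39, Vega), (37, 4, Vega), (40, 30, Gamma), (6, 11, Argo), (6, 17, Argo), (6, 19, Argo), (6, 38, Argo)}
σ[pname != Vega]: keep tuples satisfying pname != Vega → {(11, 11, Argo), (11, 17, Argo), (11, 19, Argo), (11, 38, Argo), (15, 30, Gamma), (40, 30, Gamma), (6, 11, Argo), (6, 17, Argo), (6, 19, Argo), (6, 38, Argo)}
Projecting to pname, pid (5 duplicate(s) eliminated): {(Argo, 11), (Argo, 17), (Argo, 19), (Argo, 38), (Gamma, 30)}

{(Argo, 11), (Argo, 17), (Argo, 19), (Argo, 38), (Gamma, 30)}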